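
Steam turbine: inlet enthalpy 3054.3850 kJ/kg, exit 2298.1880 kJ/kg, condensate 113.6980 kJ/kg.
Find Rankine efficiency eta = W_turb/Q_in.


W = 756.1970 kJ/kg
Q_in = 2940.6870 kJ/kg
eta = 0.2571 = 25.7150%

eta = 25.7150%


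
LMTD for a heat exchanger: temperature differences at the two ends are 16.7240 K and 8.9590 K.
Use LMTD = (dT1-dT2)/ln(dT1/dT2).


dT1/dT2 = 1.8667
ln(dT1/dT2) = 0.6242
LMTD = 7.7650 / 0.6242 = 12.4402 K

12.4402 K


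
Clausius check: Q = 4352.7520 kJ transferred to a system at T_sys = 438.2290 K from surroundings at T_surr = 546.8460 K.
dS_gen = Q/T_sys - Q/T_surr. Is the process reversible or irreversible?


dS_sys = 4352.7520/438.2290 = 9.9326 kJ/K
dS_surr = -4352.7520/546.8460 = -7.9597 kJ/K
dS_gen = 9.9326 - 7.9597 = 1.9729 kJ/K (irreversible)

dS_gen = 1.9729 kJ/K, irreversible


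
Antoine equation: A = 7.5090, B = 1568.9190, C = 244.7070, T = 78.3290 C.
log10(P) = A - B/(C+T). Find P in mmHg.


C+T = 323.0360
B/(C+T) = 4.8568
log10(P) = 7.5090 - 4.8568 = 2.6522
P = 10^2.6522 = 448.9593 mmHg

448.9593 mmHg


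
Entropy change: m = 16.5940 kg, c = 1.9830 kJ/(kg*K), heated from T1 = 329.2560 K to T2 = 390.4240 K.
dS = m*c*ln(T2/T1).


T2/T1 = 1.1858
ln(T2/T1) = 0.1704
dS = 16.5940 * 1.9830 * 0.1704 = 5.6071 kJ/K

5.6071 kJ/K


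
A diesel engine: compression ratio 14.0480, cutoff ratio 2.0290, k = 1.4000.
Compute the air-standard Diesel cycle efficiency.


r^(k-1) = 2.8777
rc^k = 2.6927
eta = 0.5917 = 59.1679%

59.1679%


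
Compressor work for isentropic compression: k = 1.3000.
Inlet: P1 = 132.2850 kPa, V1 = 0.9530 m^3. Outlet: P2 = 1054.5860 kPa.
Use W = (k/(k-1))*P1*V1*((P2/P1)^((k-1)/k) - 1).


(k-1)/k = 0.2308
(P2/P1)^exp = 1.6146
W = 4.3333 * 132.2850 * 0.9530 * (1.6146 - 1) = 335.7313 kJ

335.7313 kJ


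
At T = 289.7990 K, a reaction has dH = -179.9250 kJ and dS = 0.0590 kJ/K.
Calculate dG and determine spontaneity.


T*dS = 289.7990 * 0.0590 = 17.0981 kJ
dG = -179.9250 - 17.0981 = -197.0231 kJ (spontaneous)

dG = -197.0231 kJ, spontaneous


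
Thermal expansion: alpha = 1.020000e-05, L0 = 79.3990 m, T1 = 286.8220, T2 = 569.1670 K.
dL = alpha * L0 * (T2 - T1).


dT = 282.3450 K
dL = 1.020000e-05 * 79.3990 * 282.3450 = 0.228663 m
L_final = 79.627663 m

dL = 0.228663 m


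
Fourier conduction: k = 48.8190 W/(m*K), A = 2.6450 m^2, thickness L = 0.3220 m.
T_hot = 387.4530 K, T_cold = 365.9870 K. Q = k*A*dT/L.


dT = 21.4660 K
Q = 48.8190 * 2.6450 * 21.4660 / 0.3220 = 8608.1497 W

8608.1497 W


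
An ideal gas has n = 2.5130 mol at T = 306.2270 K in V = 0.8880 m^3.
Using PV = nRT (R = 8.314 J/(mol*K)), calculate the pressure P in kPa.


P = nRT/V = 2.5130 * 8.314 * 306.2270 / 0.8880
= 6398.0258 / 0.8880 = 7204.9840 Pa = 7.2050 kPa

7.2050 kPa


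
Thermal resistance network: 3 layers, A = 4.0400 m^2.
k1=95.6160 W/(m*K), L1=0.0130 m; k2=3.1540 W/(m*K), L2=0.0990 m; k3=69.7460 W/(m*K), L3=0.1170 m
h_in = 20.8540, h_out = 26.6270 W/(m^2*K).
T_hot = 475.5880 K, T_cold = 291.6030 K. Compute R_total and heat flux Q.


R_conv_in = 1/(20.8540*4.0400) = 0.0119
R_1 = 0.0130/(95.6160*4.0400) = 3.3654e-05
R_2 = 0.0990/(3.1540*4.0400) = 0.0078
R_3 = 0.1170/(69.7460*4.0400) = 0.0004
R_conv_out = 1/(26.6270*4.0400) = 0.0093
R_total = 0.0294 K/W
Q = 183.9850 / 0.0294 = 6261.4469 W

R_total = 0.0294 K/W, Q = 6261.4469 W


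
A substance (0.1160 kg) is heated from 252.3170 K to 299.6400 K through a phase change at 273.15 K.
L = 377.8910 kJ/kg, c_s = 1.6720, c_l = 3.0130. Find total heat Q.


Q1 (sensible, solid) = 0.1160 * 1.6720 * 20.8330 = 4.0406 kJ
Q2 (latent) = 0.1160 * 377.8910 = 43.8354 kJ
Q3 (sensible, liquid) = 0.1160 * 3.0130 * 26.4900 = 9.2585 kJ
Q_total = 57.1344 kJ

57.1344 kJ


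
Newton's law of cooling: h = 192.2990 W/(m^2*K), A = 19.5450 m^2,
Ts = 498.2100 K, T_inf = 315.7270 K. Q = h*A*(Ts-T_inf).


dT = 182.4830 K
Q = 192.2990 * 19.5450 * 182.4830 = 685859.4276 W

685859.4276 W


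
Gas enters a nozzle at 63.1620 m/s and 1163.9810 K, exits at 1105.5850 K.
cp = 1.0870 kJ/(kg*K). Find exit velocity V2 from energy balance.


dT = 58.3960 K
2*cp*1000*dT = 126952.9040
V1^2 = 3989.4382
V2 = sqrt(130942.3422) = 361.8596 m/s

361.8596 m/s


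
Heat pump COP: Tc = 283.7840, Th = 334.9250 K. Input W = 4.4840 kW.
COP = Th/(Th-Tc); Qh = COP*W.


COP = 334.9250 / 51.1410 = 6.5491
Qh = 6.5491 * 4.4840 = 29.3659 kW

COP = 6.5491, Qh = 29.3659 kW


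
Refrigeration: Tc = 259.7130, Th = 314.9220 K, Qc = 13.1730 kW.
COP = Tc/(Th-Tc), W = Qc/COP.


COP = 259.7130 / 55.2090 = 4.7042
W = 13.1730 / 4.7042 = 2.8003 kW

COP = 4.7042, W = 2.8003 kW


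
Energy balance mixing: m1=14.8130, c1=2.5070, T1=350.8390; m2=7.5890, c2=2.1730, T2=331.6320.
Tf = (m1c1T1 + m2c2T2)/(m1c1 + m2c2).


num = 18497.7333
den = 53.6271
Tf = 344.9326 K

344.9326 K


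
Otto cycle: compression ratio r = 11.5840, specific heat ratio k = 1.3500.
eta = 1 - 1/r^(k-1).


r^(k-1) = 2.3570
eta = 1 - 1/2.3570 = 0.5757 = 57.5723%

57.5723%


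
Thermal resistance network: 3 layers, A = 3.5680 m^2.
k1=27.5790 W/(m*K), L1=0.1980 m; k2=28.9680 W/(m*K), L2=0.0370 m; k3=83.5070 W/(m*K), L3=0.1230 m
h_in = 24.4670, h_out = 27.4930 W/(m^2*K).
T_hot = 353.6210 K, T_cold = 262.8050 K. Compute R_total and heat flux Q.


R_conv_in = 1/(24.4670*3.5680) = 0.0115
R_1 = 0.1980/(27.5790*3.5680) = 0.0020
R_2 = 0.0370/(28.9680*3.5680) = 0.0004
R_3 = 0.1230/(83.5070*3.5680) = 0.0004
R_conv_out = 1/(27.4930*3.5680) = 0.0102
R_total = 0.0244 K/W
Q = 90.8160 / 0.0244 = 3717.0721 W

R_total = 0.0244 K/W, Q = 3717.0721 W


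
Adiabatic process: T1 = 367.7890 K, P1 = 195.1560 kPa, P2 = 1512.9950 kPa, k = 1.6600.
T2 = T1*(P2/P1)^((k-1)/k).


(k-1)/k = 0.3976
(P2/P1)^exp = 2.2576
T2 = 367.7890 * 2.2576 = 830.3051 K

830.3051 K


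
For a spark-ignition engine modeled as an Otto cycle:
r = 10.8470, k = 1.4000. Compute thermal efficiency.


r^(k-1) = 2.5949
eta = 1 - 1/2.5949 = 0.6146 = 61.4632%

61.4632%


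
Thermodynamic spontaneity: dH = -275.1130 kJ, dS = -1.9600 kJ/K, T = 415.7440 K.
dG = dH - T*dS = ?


T*dS = 415.7440 * -1.9600 = -814.8582 kJ
dG = -275.1130 + 814.8582 = 539.7452 kJ (non-spontaneous)

dG = 539.7452 kJ, non-spontaneous


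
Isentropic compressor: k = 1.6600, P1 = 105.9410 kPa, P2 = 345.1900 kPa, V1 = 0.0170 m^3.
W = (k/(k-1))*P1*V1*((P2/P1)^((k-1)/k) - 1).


(k-1)/k = 0.3976
(P2/P1)^exp = 1.5994
W = 2.5152 * 105.9410 * 0.0170 * (1.5994 - 1) = 2.7152 kJ

2.7152 kJ


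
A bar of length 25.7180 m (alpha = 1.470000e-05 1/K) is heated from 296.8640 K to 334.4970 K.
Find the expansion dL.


dT = 37.6330 K
dL = 1.470000e-05 * 25.7180 * 37.6330 = 0.014227 m
L_final = 25.732227 m

dL = 0.014227 m


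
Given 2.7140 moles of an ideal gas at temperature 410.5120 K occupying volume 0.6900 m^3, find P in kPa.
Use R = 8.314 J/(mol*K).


P = nRT/V = 2.7140 * 8.314 * 410.5120 / 0.6900
= 9262.8732 / 0.6900 = 13424.4540 Pa = 13.4245 kPa

13.4245 kPa


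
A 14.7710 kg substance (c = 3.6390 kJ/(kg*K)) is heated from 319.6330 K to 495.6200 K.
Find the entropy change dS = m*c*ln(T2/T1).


T2/T1 = 1.5506
ln(T2/T1) = 0.4386
dS = 14.7710 * 3.6390 * 0.4386 = 23.5774 kJ/K

23.5774 kJ/K


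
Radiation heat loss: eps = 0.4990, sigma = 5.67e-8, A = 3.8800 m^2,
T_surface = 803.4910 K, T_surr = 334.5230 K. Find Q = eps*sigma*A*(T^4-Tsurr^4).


T^4 = 4.1680e+11
Tsurr^4 = 1.2523e+10
Q = 0.4990 * 5.67e-8 * 3.8800 * 4.0427e+11 = 44380.3523 W

44380.3523 W


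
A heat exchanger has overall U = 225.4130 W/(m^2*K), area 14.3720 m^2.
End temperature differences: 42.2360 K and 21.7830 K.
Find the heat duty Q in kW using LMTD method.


LMTD = 30.8891 K
Q = 225.4130 * 14.3720 * 30.8891 = 100069.4091 W = 100.0694 kW

100.0694 kW


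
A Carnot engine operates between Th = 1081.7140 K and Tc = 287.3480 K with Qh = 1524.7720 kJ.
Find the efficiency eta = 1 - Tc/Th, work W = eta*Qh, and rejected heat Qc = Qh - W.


eta = 1 - 287.3480/1081.7140 = 0.7344
W = 0.7344 * 1524.7720 = 1119.7295 kJ
Qc = 1524.7720 - 1119.7295 = 405.0425 kJ

eta = 73.4359%, W = 1119.7295 kJ, Qc = 405.0425 kJ


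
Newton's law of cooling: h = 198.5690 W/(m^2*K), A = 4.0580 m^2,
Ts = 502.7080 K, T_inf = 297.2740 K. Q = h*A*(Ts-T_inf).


dT = 205.4340 K
Q = 198.5690 * 4.0580 * 205.4340 = 165537.2796 W

165537.2796 W


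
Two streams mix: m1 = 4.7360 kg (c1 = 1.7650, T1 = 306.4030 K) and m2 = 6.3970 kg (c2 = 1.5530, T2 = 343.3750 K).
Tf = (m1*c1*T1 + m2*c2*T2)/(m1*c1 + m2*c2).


num = 5972.5079
den = 18.2936
Tf = 326.4811 K

326.4811 K


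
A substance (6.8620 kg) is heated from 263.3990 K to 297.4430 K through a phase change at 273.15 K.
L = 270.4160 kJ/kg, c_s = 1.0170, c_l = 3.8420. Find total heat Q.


Q1 (sensible, solid) = 6.8620 * 1.0170 * 9.7510 = 68.0489 kJ
Q2 (latent) = 6.8620 * 270.4160 = 1855.5946 kJ
Q3 (sensible, liquid) = 6.8620 * 3.8420 * 24.2930 = 640.4559 kJ
Q_total = 2564.0993 kJ

2564.0993 kJ


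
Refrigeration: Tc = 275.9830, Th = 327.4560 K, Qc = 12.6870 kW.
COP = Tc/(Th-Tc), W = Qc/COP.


COP = 275.9830 / 51.4730 = 5.3617
W = 12.6870 / 5.3617 = 2.3662 kW

COP = 5.3617, W = 2.3662 kW


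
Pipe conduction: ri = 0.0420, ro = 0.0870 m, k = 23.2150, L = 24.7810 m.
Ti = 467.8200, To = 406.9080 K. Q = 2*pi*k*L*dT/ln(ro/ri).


dT = 60.9120 K
ln(ro/ri) = 0.7282
Q = 2*pi*23.2150*24.7810*60.9120 / 0.7282 = 302340.6957 W

302340.6957 W


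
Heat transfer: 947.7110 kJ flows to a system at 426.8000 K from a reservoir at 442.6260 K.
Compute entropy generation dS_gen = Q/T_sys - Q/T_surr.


dS_sys = 947.7110/426.8000 = 2.2205 kJ/K
dS_surr = -947.7110/442.6260 = -2.1411 kJ/K
dS_gen = 2.2205 - 2.1411 = 0.0794 kJ/K (irreversible)

dS_gen = 0.0794 kJ/K, irreversible


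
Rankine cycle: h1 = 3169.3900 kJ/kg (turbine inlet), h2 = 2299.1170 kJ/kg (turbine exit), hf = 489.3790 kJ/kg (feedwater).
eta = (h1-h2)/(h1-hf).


W = 870.2730 kJ/kg
Q_in = 2680.0110 kJ/kg
eta = 0.3247 = 32.4727%

eta = 32.4727%


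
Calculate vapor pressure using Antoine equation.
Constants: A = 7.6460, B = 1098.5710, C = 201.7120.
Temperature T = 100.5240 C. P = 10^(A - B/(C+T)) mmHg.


C+T = 302.2360
B/(C+T) = 3.6348
log10(P) = 7.6460 - 3.6348 = 4.0112
P = 10^4.0112 = 10260.9632 mmHg

10260.9632 mmHg


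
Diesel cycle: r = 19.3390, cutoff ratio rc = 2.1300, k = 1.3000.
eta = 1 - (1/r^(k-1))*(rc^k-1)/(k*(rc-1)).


r^(k-1) = 2.4318
rc^k = 2.6724
eta = 0.5319 = 53.1860%

53.1860%


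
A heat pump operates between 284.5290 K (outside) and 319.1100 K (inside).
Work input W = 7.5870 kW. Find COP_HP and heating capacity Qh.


COP = 319.1100 / 34.5810 = 9.2279
Qh = 9.2279 * 7.5870 = 70.0121 kW

COP = 9.2279, Qh = 70.0121 kW


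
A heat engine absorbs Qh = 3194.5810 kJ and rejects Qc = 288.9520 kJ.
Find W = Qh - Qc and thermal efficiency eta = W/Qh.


W = 3194.5810 - 288.9520 = 2905.6290 kJ
eta = 2905.6290 / 3194.5810 = 0.9095 = 90.9549%

W = 2905.6290 kJ, eta = 90.9549%


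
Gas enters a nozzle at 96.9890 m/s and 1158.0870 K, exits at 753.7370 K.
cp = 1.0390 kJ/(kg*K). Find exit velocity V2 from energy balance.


dT = 404.3500 K
2*cp*1000*dT = 840239.3000
V1^2 = 9406.8661
V2 = sqrt(849646.1661) = 921.7625 m/s

921.7625 m/s


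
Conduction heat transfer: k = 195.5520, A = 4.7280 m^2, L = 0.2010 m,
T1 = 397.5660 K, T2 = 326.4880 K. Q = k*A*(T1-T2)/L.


dT = 71.0780 K
Q = 195.5520 * 4.7280 * 71.0780 / 0.2010 = 326948.1404 W

326948.1404 W


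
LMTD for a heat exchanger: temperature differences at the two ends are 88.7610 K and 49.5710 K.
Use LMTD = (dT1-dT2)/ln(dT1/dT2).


dT1/dT2 = 1.7906
ln(dT1/dT2) = 0.5825
LMTD = 39.1900 / 0.5825 = 67.2742 K

67.2742 K


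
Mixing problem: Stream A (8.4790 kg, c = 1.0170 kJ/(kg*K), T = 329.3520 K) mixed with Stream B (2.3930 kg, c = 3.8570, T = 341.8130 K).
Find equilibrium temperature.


num = 5994.9154
den = 17.8529
Tf = 335.7942 K

335.7942 K


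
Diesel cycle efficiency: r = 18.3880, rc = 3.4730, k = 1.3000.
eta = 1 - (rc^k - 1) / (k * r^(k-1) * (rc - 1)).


r^(k-1) = 2.3953
rc^k = 5.0456
eta = 0.4746 = 47.4637%

47.4637%


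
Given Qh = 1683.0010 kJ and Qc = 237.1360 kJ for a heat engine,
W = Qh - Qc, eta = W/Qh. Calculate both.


W = 1683.0010 - 237.1360 = 1445.8650 kJ
eta = 1445.8650 / 1683.0010 = 0.8591 = 85.9099%

W = 1445.8650 kJ, eta = 85.9099%


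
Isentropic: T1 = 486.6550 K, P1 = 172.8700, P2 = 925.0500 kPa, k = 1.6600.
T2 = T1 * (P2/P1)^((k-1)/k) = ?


(k-1)/k = 0.3976
(P2/P1)^exp = 1.9482
T2 = 486.6550 * 1.9482 = 948.0781 K

948.0781 K


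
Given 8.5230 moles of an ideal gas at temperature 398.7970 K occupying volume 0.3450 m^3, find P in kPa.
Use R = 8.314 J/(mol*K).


P = nRT/V = 8.5230 * 8.314 * 398.7970 / 0.3450
= 28258.8440 / 0.3450 = 81909.6926 Pa = 81.9097 kPa

81.9097 kPa


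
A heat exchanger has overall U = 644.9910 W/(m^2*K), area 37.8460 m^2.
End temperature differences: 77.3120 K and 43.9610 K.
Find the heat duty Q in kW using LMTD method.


LMTD = 59.0758 K
Q = 644.9910 * 37.8460 * 59.0758 = 1442058.6712 W = 1442.0587 kW

1442.0587 kW


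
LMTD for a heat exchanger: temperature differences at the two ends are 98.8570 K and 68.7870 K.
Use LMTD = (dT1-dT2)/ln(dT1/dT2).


dT1/dT2 = 1.4371
ln(dT1/dT2) = 0.3627
LMTD = 30.0700 / 0.3627 = 82.9152 K

82.9152 K


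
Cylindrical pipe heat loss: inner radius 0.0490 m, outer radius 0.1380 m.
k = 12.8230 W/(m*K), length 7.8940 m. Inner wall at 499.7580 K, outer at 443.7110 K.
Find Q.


dT = 56.0470 K
ln(ro/ri) = 1.0354
Q = 2*pi*12.8230*7.8940*56.0470 / 1.0354 = 34426.8145 W

34426.8145 W


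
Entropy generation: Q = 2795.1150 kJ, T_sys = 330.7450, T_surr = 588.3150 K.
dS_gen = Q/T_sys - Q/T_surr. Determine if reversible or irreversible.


dS_sys = 2795.1150/330.7450 = 8.4510 kJ/K
dS_surr = -2795.1150/588.3150 = -4.7511 kJ/K
dS_gen = 8.4510 - 4.7511 = 3.6999 kJ/K (irreversible)

dS_gen = 3.6999 kJ/K, irreversible


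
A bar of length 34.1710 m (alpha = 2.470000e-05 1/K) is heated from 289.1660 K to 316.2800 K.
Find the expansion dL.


dT = 27.1140 K
dL = 2.470000e-05 * 34.1710 * 27.1140 = 0.022885 m
L_final = 34.193885 m

dL = 0.022885 m


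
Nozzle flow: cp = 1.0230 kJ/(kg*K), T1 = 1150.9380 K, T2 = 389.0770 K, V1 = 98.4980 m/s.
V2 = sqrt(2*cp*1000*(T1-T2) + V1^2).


dT = 761.8610 K
2*cp*1000*dT = 1558767.6060
V1^2 = 9701.8560
V2 = sqrt(1568469.4620) = 1252.3855 m/s

1252.3855 m/s


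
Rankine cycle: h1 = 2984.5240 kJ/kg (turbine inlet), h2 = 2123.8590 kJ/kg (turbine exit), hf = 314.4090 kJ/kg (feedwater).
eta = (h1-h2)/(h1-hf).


W = 860.6650 kJ/kg
Q_in = 2670.1150 kJ/kg
eta = 0.3223 = 32.2333%

eta = 32.2333%


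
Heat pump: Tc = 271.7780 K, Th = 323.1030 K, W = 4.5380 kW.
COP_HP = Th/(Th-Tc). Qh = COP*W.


COP = 323.1030 / 51.3250 = 6.2952
Qh = 6.2952 * 4.5380 = 28.5678 kW

COP = 6.2952, Qh = 28.5678 kW


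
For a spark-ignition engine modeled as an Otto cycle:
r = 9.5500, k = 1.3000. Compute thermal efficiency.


r^(k-1) = 1.9679
eta = 1 - 1/1.9679 = 0.4918 = 49.1842%

49.1842%


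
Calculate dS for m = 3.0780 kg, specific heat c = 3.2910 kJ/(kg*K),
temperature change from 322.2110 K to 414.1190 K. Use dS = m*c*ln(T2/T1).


T2/T1 = 1.2852
ln(T2/T1) = 0.2509
dS = 3.0780 * 3.2910 * 0.2509 = 2.5420 kJ/K

2.5420 kJ/K


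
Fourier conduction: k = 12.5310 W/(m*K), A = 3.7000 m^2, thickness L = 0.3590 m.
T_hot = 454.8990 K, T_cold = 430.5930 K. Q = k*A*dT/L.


dT = 24.3060 K
Q = 12.5310 * 3.7000 * 24.3060 / 0.3590 = 3139.1097 W

3139.1097 W


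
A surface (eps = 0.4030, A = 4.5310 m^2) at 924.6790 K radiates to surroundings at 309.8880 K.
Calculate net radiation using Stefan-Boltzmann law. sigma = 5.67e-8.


T^4 = 7.3108e+11
Tsurr^4 = 9.2219e+09
Q = 0.4030 * 5.67e-8 * 4.5310 * 7.2186e+11 = 74736.5563 W

74736.5563 W


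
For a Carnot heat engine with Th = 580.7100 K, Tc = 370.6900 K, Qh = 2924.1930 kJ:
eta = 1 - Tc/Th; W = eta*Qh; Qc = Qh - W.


eta = 1 - 370.6900/580.7100 = 0.3617
W = 0.3617 * 2924.1930 = 1057.5658 kJ
Qc = 2924.1930 - 1057.5658 = 1866.6272 kJ

eta = 36.1661%, W = 1057.5658 kJ, Qc = 1866.6272 kJ


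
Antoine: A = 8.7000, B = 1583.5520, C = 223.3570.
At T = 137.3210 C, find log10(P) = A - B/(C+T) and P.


C+T = 360.6780
B/(C+T) = 4.3905
log10(P) = 8.7000 - 4.3905 = 4.3095
P = 10^4.3095 = 20394.5062 mmHg

20394.5062 mmHg


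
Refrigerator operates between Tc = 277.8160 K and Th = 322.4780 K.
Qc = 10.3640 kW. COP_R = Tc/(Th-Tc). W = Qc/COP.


COP = 277.8160 / 44.6620 = 6.2204
W = 10.3640 / 6.2204 = 1.6661 kW

COP = 6.2204, W = 1.6661 kW


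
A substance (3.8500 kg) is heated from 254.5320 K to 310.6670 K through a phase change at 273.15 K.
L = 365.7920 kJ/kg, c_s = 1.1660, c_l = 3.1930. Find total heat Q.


Q1 (sensible, solid) = 3.8500 * 1.1660 * 18.6180 = 83.5781 kJ
Q2 (latent) = 3.8500 * 365.7920 = 1408.2992 kJ
Q3 (sensible, liquid) = 3.8500 * 3.1930 * 37.5170 = 461.1984 kJ
Q_total = 1953.0756 kJ

1953.0756 kJ


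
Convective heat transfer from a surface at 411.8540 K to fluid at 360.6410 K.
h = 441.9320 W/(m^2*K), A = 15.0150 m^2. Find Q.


dT = 51.2130 K
Q = 441.9320 * 15.0150 * 51.2130 = 339829.4427 W

339829.4427 W


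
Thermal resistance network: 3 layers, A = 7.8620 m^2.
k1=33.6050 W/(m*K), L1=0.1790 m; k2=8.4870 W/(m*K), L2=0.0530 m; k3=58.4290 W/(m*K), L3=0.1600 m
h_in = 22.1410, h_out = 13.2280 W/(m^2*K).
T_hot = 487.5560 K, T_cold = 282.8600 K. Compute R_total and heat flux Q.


R_conv_in = 1/(22.1410*7.8620) = 0.0057
R_1 = 0.1790/(33.6050*7.8620) = 0.0007
R_2 = 0.0530/(8.4870*7.8620) = 0.0008
R_3 = 0.1600/(58.4290*7.8620) = 0.0003
R_conv_out = 1/(13.2280*7.8620) = 0.0096
R_total = 0.0172 K/W
Q = 204.6960 / 0.0172 = 11914.5256 W

R_total = 0.0172 K/W, Q = 11914.5256 W


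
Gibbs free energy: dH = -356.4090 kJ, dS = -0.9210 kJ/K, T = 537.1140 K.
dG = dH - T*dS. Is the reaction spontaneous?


T*dS = 537.1140 * -0.9210 = -494.6820 kJ
dG = -356.4090 + 494.6820 = 138.2730 kJ (non-spontaneous)

dG = 138.2730 kJ, non-spontaneous


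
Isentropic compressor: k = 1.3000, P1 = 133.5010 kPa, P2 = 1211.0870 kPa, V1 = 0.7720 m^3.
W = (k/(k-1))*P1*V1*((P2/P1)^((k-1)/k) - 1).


(k-1)/k = 0.2308
(P2/P1)^exp = 1.6634
W = 4.3333 * 133.5010 * 0.7720 * (1.6634 - 1) = 296.2932 kJ

296.2932 kJ


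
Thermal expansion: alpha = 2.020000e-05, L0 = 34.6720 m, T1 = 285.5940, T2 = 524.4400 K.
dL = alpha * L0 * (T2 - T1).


dT = 238.8460 K
dL = 2.020000e-05 * 34.6720 * 238.8460 = 0.167282 m
L_final = 34.839282 m

dL = 0.167282 m


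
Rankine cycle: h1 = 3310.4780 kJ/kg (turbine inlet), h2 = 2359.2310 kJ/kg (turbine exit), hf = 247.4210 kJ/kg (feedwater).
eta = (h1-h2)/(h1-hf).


W = 951.2470 kJ/kg
Q_in = 3063.0570 kJ/kg
eta = 0.3106 = 31.0555%

eta = 31.0555%


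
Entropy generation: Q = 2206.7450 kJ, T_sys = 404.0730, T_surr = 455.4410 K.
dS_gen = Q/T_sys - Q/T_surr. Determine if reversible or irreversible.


dS_sys = 2206.7450/404.0730 = 5.4613 kJ/K
dS_surr = -2206.7450/455.4410 = -4.8453 kJ/K
dS_gen = 5.4613 - 4.8453 = 0.6160 kJ/K (irreversible)

dS_gen = 0.6160 kJ/K, irreversible


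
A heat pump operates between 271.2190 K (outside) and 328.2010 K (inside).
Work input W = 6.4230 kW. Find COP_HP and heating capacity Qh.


COP = 328.2010 / 56.9820 = 5.7597
Qh = 5.7597 * 6.4230 = 36.9948 kW

COP = 5.7597, Qh = 36.9948 kW


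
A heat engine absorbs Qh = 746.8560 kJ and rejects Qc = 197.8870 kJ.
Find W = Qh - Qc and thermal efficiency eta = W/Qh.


W = 746.8560 - 197.8870 = 548.9690 kJ
eta = 548.9690 / 746.8560 = 0.7350 = 73.5040%

W = 548.9690 kJ, eta = 73.5040%


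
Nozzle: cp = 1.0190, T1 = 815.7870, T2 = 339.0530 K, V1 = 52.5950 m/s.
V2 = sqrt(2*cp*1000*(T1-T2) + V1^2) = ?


dT = 476.7340 K
2*cp*1000*dT = 971583.8920
V1^2 = 2766.2340
V2 = sqrt(974350.1260) = 987.0918 m/s

987.0918 m/s


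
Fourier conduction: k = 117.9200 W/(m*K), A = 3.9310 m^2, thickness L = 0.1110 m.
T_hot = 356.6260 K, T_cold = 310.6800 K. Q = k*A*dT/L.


dT = 45.9460 K
Q = 117.9200 * 3.9310 * 45.9460 / 0.1110 = 191873.6087 W

191873.6087 W


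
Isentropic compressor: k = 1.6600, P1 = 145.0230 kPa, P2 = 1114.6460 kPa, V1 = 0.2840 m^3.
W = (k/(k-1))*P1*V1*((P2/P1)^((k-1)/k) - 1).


(k-1)/k = 0.3976
(P2/P1)^exp = 2.2498
W = 2.5152 * 145.0230 * 0.2840 * (2.2498 - 1) = 129.4683 kJ

129.4683 kJ


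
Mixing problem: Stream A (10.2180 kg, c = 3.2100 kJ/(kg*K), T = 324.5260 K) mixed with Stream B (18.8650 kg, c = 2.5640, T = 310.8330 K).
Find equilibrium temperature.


num = 25679.3301
den = 81.1696
Tf = 316.3662 K

316.3662 K


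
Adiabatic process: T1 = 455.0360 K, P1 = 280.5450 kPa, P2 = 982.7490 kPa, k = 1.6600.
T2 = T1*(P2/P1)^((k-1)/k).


(k-1)/k = 0.3976
(P2/P1)^exp = 1.6461
T2 = 455.0360 * 1.6461 = 749.0484 K

749.0484 K


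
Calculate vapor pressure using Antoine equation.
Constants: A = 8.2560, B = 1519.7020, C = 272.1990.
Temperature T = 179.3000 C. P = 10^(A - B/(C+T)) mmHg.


C+T = 451.4990
B/(C+T) = 3.3659
log10(P) = 8.2560 - 3.3659 = 4.8901
P = 10^4.8901 = 77641.9872 mmHg

77641.9872 mmHg


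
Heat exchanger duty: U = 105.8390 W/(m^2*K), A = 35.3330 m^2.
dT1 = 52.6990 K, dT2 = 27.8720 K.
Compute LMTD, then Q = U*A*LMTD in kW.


LMTD = 38.9765 K
Q = 105.8390 * 35.3330 * 38.9765 = 145756.8124 W = 145.7568 kW

145.7568 kW


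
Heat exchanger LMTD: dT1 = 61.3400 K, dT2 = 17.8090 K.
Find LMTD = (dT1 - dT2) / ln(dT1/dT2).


dT1/dT2 = 3.4443
ln(dT1/dT2) = 1.2367
LMTD = 43.5310 / 1.2367 = 35.1985 K

35.1985 K


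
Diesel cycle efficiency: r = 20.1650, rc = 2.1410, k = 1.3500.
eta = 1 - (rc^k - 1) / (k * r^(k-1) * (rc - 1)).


r^(k-1) = 2.8616
rc^k = 2.7947
eta = 0.5928 = 59.2846%

59.2846%


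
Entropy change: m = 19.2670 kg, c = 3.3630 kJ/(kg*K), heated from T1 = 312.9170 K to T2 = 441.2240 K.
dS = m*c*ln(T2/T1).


T2/T1 = 1.4100
ln(T2/T1) = 0.3436
dS = 19.2670 * 3.3630 * 0.3436 = 22.2645 kJ/K

22.2645 kJ/K


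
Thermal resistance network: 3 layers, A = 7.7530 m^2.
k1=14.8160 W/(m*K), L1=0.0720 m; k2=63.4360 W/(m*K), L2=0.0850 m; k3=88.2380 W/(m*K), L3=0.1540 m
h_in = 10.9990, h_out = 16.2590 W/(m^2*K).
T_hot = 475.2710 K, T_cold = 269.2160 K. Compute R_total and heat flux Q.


R_conv_in = 1/(10.9990*7.7530) = 0.0117
R_1 = 0.0720/(14.8160*7.7530) = 0.0006
R_2 = 0.0850/(63.4360*7.7530) = 0.0002
R_3 = 0.1540/(88.2380*7.7530) = 0.0002
R_conv_out = 1/(16.2590*7.7530) = 0.0079
R_total = 0.0207 K/W
Q = 206.0550 / 0.0207 = 9961.8289 W

R_total = 0.0207 K/W, Q = 9961.8289 W


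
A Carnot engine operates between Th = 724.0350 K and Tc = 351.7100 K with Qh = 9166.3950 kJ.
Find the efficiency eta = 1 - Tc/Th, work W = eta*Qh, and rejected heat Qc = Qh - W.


eta = 1 - 351.7100/724.0350 = 0.5142
W = 0.5142 * 9166.3950 = 4713.6920 kJ
Qc = 9166.3950 - 4713.6920 = 4452.7030 kJ

eta = 51.4236%, W = 4713.6920 kJ, Qc = 4452.7030 kJ


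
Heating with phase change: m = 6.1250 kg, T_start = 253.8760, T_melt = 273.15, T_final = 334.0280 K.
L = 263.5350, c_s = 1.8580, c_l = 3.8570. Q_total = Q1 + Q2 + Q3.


Q1 (sensible, solid) = 6.1250 * 1.8580 * 19.2740 = 219.3429 kJ
Q2 (latent) = 6.1250 * 263.5350 = 1614.1519 kJ
Q3 (sensible, liquid) = 6.1250 * 3.8570 * 60.8780 = 1438.1895 kJ
Q_total = 3271.6843 kJ

3271.6843 kJ


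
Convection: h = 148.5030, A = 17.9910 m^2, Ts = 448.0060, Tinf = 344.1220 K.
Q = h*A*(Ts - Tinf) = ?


dT = 103.8840 K
Q = 148.5030 * 17.9910 * 103.8840 = 277548.6980 W

277548.6980 W


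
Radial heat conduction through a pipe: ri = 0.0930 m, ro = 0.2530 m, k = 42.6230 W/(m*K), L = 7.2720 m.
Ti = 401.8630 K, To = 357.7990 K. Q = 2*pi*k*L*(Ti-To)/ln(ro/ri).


dT = 44.0640 K
ln(ro/ri) = 1.0008
Q = 2*pi*42.6230*7.2720*44.0640 / 1.0008 = 85746.9569 W

85746.9569 W


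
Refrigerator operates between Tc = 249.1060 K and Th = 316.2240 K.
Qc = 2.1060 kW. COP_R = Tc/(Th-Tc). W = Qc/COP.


COP = 249.1060 / 67.1180 = 3.7115
W = 2.1060 / 3.7115 = 0.5674 kW

COP = 3.7115, W = 0.5674 kW


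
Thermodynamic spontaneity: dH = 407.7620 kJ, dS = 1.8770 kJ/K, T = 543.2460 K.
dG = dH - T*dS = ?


T*dS = 543.2460 * 1.8770 = 1019.6727 kJ
dG = 407.7620 - 1019.6727 = -611.9107 kJ (spontaneous)

dG = -611.9107 kJ, spontaneous


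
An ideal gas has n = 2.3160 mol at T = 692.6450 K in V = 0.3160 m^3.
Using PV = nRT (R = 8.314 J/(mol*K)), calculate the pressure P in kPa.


P = nRT/V = 2.3160 * 8.314 * 692.6450 / 0.3160
= 13337.0346 / 0.3160 = 42205.8058 Pa = 42.2058 kPa

42.2058 kPa


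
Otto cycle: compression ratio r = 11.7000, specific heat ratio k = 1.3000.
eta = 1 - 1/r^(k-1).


r^(k-1) = 2.0915
eta = 1 - 1/2.0915 = 0.5219 = 52.1872%

52.1872%


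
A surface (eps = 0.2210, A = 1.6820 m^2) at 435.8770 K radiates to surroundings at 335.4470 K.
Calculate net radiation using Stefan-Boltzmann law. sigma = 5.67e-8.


T^4 = 3.6096e+10
Tsurr^4 = 1.2662e+10
Q = 0.2210 * 5.67e-8 * 1.6820 * 2.3434e+10 = 493.9083 W

493.9083 W


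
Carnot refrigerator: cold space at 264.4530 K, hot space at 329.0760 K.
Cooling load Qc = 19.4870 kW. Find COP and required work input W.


COP = 264.4530 / 64.6230 = 4.0922
W = 19.4870 / 4.0922 = 4.7619 kW

COP = 4.0922, W = 4.7619 kW


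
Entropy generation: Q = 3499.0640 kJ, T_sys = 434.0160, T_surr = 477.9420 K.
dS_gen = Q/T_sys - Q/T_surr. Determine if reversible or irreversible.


dS_sys = 3499.0640/434.0160 = 8.0621 kJ/K
dS_surr = -3499.0640/477.9420 = -7.3211 kJ/K
dS_gen = 8.0621 - 7.3211 = 0.7410 kJ/K (irreversible)

dS_gen = 0.7410 kJ/K, irreversible


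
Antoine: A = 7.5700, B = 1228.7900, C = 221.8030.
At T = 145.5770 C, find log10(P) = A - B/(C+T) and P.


C+T = 367.3800
B/(C+T) = 3.3447
log10(P) = 7.5700 - 3.3447 = 4.2253
P = 10^4.2253 = 16798.1549 mmHg

16798.1549 mmHg


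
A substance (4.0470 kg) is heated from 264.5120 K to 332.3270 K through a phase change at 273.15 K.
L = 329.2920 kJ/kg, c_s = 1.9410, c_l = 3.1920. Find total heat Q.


Q1 (sensible, solid) = 4.0470 * 1.9410 * 8.6380 = 67.8535 kJ
Q2 (latent) = 4.0470 * 329.2920 = 1332.6447 kJ
Q3 (sensible, liquid) = 4.0470 * 3.1920 * 59.1770 = 764.4499 kJ
Q_total = 2164.9481 kJ

2164.9481 kJ


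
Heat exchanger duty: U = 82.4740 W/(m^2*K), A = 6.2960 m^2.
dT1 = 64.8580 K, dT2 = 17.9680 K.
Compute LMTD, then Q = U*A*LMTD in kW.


LMTD = 36.5298 K
Q = 82.4740 * 6.2960 * 36.5298 = 18968.3538 W = 18.9684 kW

18.9684 kW


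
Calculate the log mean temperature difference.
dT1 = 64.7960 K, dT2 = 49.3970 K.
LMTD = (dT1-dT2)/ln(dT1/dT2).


dT1/dT2 = 1.3117
ln(dT1/dT2) = 0.2714
LMTD = 15.3990 / 0.2714 = 56.7487 K

56.7487 K


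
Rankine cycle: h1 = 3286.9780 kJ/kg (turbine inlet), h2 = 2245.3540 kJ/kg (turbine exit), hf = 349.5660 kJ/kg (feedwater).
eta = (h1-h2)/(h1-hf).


W = 1041.6240 kJ/kg
Q_in = 2937.4120 kJ/kg
eta = 0.3546 = 35.4606%

eta = 35.4606%


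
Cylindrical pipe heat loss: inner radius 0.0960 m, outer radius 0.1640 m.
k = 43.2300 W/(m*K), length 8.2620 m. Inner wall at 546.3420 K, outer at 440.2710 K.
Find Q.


dT = 106.0710 K
ln(ro/ri) = 0.5355
Q = 2*pi*43.2300*8.2620*106.0710 / 0.5355 = 444500.9495 W

444500.9495 W


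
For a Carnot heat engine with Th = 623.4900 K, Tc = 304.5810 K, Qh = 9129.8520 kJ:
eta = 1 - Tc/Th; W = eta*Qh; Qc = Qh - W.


eta = 1 - 304.5810/623.4900 = 0.5115
W = 0.5115 * 9129.8520 = 4669.8295 kJ
Qc = 9129.8520 - 4669.8295 = 4460.0225 kJ

eta = 51.1490%, W = 4669.8295 kJ, Qc = 4460.0225 kJ


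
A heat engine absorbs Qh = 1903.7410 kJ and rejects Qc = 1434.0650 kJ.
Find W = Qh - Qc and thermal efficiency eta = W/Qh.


W = 1903.7410 - 1434.0650 = 469.6760 kJ
eta = 469.6760 / 1903.7410 = 0.2467 = 24.6712%

W = 469.6760 kJ, eta = 24.6712%


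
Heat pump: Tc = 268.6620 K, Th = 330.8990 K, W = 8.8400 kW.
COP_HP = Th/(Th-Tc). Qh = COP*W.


COP = 330.8990 / 62.2370 = 5.3168
Qh = 5.3168 * 8.8400 = 47.0001 kW

COP = 5.3168, Qh = 47.0001 kW


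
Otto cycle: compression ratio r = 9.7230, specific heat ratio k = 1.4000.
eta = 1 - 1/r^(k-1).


r^(k-1) = 2.4838
eta = 1 - 1/2.4838 = 0.5974 = 59.7394%

59.7394%


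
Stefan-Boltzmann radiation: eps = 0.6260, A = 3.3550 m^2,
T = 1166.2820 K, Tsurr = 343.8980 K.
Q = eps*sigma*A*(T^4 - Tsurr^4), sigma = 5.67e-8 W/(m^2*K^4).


T^4 = 1.8502e+12
Tsurr^4 = 1.3987e+10
Q = 0.6260 * 5.67e-8 * 3.3550 * 1.8362e+12 = 218659.6263 W

218659.6263 W


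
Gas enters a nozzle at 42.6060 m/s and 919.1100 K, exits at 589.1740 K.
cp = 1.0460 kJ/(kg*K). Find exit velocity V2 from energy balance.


dT = 329.9360 K
2*cp*1000*dT = 690226.1120
V1^2 = 1815.2712
V2 = sqrt(692041.3832) = 831.8902 m/s

831.8902 m/s


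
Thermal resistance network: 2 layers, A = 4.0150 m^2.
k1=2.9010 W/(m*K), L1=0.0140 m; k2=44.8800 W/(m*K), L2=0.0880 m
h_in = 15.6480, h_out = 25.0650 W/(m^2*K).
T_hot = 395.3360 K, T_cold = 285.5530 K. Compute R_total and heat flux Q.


R_conv_in = 1/(15.6480*4.0150) = 0.0159
R_1 = 0.0140/(2.9010*4.0150) = 0.0012
R_2 = 0.0880/(44.8800*4.0150) = 0.0005
R_conv_out = 1/(25.0650*4.0150) = 0.0099
R_total = 0.0275 K/W
Q = 109.7830 / 0.0275 = 3985.7411 W

R_total = 0.0275 K/W, Q = 3985.7411 W


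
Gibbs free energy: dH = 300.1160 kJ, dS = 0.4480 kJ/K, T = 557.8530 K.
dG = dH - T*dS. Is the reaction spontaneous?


T*dS = 557.8530 * 0.4480 = 249.9181 kJ
dG = 300.1160 - 249.9181 = 50.1979 kJ (non-spontaneous)

dG = 50.1979 kJ, non-spontaneous


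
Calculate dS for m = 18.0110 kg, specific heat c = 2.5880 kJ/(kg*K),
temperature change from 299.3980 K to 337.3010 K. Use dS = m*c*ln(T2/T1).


T2/T1 = 1.1266
ln(T2/T1) = 0.1192
dS = 18.0110 * 2.5880 * 0.1192 = 5.5563 kJ/K

5.5563 kJ/K


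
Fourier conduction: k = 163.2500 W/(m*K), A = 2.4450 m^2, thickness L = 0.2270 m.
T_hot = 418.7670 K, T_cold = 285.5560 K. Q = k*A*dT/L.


dT = 133.2110 K
Q = 163.2500 * 2.4450 * 133.2110 / 0.2270 = 234232.0313 W

234232.0313 W


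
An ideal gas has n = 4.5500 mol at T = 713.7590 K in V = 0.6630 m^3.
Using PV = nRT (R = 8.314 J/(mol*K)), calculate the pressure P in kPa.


P = nRT/V = 4.5500 * 8.314 * 713.7590 / 0.6630
= 27000.5751 / 0.6630 = 40724.8493 Pa = 40.7248 kPa

40.7248 kPa


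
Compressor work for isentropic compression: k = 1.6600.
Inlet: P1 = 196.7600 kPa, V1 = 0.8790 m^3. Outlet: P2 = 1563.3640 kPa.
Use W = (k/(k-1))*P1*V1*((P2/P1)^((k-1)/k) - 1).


(k-1)/k = 0.3976
(P2/P1)^exp = 2.2797
W = 2.5152 * 196.7600 * 0.8790 * (2.2797 - 1) = 556.6763 kJ

556.6763 kJ


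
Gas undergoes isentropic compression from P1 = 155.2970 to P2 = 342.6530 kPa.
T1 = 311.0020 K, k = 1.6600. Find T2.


(k-1)/k = 0.3976
(P2/P1)^exp = 1.3698
T2 = 311.0020 * 1.3698 = 426.0020 K

426.0020 K


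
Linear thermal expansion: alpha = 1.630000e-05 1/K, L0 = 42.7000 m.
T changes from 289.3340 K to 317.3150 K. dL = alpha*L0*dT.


dT = 27.9810 K
dL = 1.630000e-05 * 42.7000 * 27.9810 = 0.019475 m
L_final = 42.719475 m

dL = 0.019475 m


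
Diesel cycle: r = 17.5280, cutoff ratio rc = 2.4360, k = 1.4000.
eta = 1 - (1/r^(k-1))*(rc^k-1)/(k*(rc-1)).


r^(k-1) = 3.1441
rc^k = 3.4781
eta = 0.6079 = 60.7940%

60.7940%


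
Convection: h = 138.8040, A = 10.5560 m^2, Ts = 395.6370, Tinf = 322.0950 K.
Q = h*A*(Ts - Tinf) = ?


dT = 73.5420 K
Q = 138.8040 * 10.5560 * 73.5420 = 107754.8433 W

107754.8433 W


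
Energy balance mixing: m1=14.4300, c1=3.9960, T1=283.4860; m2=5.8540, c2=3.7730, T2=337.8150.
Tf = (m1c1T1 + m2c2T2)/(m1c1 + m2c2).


num = 23807.8170
den = 79.7494
Tf = 298.5328 K

298.5328 K


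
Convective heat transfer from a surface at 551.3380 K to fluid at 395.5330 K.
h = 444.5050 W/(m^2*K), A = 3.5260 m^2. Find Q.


dT = 155.8050 K
Q = 444.5050 * 3.5260 * 155.8050 = 244197.0140 W

244197.0140 W


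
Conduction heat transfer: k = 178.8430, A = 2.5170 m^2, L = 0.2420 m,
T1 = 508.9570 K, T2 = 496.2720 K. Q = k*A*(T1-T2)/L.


dT = 12.6850 K
Q = 178.8430 * 2.5170 * 12.6850 / 0.2420 = 23595.5588 W

23595.5588 W


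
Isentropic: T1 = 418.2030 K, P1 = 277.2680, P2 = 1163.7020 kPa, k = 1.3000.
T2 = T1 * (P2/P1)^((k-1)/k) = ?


(k-1)/k = 0.2308
(P2/P1)^exp = 1.3924
T2 = 418.2030 * 1.3924 = 582.2949 K

582.2949 K


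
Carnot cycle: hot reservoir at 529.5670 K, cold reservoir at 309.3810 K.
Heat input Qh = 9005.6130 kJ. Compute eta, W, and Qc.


eta = 1 - 309.3810/529.5670 = 0.4158
W = 0.4158 * 9005.6130 = 3744.3985 kJ
Qc = 9005.6130 - 3744.3985 = 5261.2145 kJ

eta = 41.5785%, W = 3744.3985 kJ, Qc = 5261.2145 kJ


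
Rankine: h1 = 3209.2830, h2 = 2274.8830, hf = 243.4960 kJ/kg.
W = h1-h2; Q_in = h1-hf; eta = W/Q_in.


W = 934.4000 kJ/kg
Q_in = 2965.7870 kJ/kg
eta = 0.3151 = 31.5060%

eta = 31.5060%


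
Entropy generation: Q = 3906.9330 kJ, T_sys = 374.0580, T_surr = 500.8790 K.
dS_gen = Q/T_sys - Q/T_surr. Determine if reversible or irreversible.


dS_sys = 3906.9330/374.0580 = 10.4447 kJ/K
dS_surr = -3906.9330/500.8790 = -7.8002 kJ/K
dS_gen = 10.4447 - 7.8002 = 2.6446 kJ/K (irreversible)

dS_gen = 2.6446 kJ/K, irreversible


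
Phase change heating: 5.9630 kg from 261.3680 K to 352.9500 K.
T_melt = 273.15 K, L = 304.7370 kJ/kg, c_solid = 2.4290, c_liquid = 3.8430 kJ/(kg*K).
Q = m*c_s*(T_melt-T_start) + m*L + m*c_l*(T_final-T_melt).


Q1 (sensible, solid) = 5.9630 * 2.4290 * 11.7820 = 170.6520 kJ
Q2 (latent) = 5.9630 * 304.7370 = 1817.1467 kJ
Q3 (sensible, liquid) = 5.9630 * 3.8430 * 79.8000 = 1828.6816 kJ
Q_total = 3816.4803 kJ

3816.4803 kJ


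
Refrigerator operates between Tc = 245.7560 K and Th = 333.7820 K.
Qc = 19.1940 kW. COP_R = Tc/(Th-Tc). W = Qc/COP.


COP = 245.7560 / 88.0260 = 2.7919
W = 19.1940 / 2.7919 = 6.8750 kW

COP = 2.7919, W = 6.8750 kW


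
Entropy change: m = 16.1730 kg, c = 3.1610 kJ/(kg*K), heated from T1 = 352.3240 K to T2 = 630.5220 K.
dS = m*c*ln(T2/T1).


T2/T1 = 1.7896
ln(T2/T1) = 0.5820
dS = 16.1730 * 3.1610 * 0.5820 = 29.7533 kJ/K

29.7533 kJ/K


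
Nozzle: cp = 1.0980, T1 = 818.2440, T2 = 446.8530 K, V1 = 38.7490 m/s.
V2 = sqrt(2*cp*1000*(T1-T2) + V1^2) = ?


dT = 371.3910 K
2*cp*1000*dT = 815574.6360
V1^2 = 1501.4850
V2 = sqrt(817076.1210) = 903.9226 m/s

903.9226 m/s


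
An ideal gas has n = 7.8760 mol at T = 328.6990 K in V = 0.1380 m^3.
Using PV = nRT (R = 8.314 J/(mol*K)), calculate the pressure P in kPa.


P = nRT/V = 7.8760 * 8.314 * 328.6990 / 0.1380
= 21523.5603 / 0.1380 = 155967.8279 Pa = 155.9678 kPa

155.9678 kPa


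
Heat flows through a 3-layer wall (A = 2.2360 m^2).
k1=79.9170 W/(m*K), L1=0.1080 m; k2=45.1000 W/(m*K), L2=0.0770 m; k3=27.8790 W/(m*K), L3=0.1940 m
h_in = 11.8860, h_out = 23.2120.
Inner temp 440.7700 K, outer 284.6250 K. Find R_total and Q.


R_conv_in = 1/(11.8860*2.2360) = 0.0376
R_1 = 0.1080/(79.9170*2.2360) = 0.0006
R_2 = 0.0770/(45.1000*2.2360) = 0.0008
R_3 = 0.1940/(27.8790*2.2360) = 0.0031
R_conv_out = 1/(23.2120*2.2360) = 0.0193
R_total = 0.0614 K/W
Q = 156.1450 / 0.0614 = 2544.1767 W

R_total = 0.0614 K/W, Q = 2544.1767 W


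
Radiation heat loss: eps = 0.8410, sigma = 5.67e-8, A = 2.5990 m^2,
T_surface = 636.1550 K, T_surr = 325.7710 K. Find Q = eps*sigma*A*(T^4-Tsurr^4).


T^4 = 1.6378e+11
Tsurr^4 = 1.1263e+10
Q = 0.8410 * 5.67e-8 * 2.5990 * 1.5251e+11 = 18901.4079 W

18901.4079 W


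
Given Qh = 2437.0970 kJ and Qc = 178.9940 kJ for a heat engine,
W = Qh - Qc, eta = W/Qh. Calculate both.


W = 2437.0970 - 178.9940 = 2258.1030 kJ
eta = 2258.1030 / 2437.0970 = 0.9266 = 92.6554%

W = 2258.1030 kJ, eta = 92.6554%


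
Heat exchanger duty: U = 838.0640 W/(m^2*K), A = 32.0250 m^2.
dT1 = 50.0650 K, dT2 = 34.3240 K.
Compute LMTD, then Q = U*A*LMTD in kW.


LMTD = 41.7005 K
Q = 838.0640 * 32.0250 * 41.7005 = 1119200.1329 W = 1119.2001 kW

1119.2001 kW


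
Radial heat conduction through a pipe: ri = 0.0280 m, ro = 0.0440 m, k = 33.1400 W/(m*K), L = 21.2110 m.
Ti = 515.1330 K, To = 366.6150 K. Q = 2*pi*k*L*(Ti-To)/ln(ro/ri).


dT = 148.5180 K
ln(ro/ri) = 0.4520
Q = 2*pi*33.1400*21.2110*148.5180 / 0.4520 = 1451270.8346 W

1451270.8346 W


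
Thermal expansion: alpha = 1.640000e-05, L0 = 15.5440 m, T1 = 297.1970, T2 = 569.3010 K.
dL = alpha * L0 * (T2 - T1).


dT = 272.1040 K
dL = 1.640000e-05 * 15.5440 * 272.1040 = 0.069365 m
L_final = 15.613365 m

dL = 0.069365 m


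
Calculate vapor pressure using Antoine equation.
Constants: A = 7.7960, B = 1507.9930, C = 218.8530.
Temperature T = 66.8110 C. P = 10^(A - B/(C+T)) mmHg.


C+T = 285.6640
B/(C+T) = 5.2789
log10(P) = 7.7960 - 5.2789 = 2.5171
P = 10^2.5171 = 328.9239 mmHg

328.9239 mmHg


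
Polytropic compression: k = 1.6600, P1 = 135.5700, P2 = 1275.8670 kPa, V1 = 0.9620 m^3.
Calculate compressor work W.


(k-1)/k = 0.3976
(P2/P1)^exp = 2.4384
W = 2.5152 * 135.5700 * 0.9620 * (2.4384 - 1) = 471.8371 kJ

471.8371 kJ


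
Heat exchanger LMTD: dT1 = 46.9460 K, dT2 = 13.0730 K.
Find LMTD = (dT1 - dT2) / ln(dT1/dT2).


dT1/dT2 = 3.5911
ln(dT1/dT2) = 1.2784
LMTD = 33.8730 / 1.2784 = 26.4954 K

26.4954 K


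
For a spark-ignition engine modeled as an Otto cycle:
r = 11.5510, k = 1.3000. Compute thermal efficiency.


r^(k-1) = 2.0835
eta = 1 - 1/2.0835 = 0.5200 = 52.0030%

52.0030%


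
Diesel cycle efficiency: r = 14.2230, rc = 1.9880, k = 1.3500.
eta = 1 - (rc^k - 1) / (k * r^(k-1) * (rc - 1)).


r^(k-1) = 2.5325
rc^k = 2.5285
eta = 0.5475 = 54.7492%

54.7492%


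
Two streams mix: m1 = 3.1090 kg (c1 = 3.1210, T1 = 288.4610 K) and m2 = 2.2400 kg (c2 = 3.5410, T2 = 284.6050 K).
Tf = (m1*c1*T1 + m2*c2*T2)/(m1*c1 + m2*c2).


num = 5056.4329
den = 17.6350
Tf = 286.7267 K

286.7267 K


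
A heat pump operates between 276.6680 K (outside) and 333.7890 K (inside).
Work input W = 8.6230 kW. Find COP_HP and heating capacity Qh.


COP = 333.7890 / 57.1210 = 5.8435
Qh = 5.8435 * 8.6230 = 50.3889 kW

COP = 5.8435, Qh = 50.3889 kW


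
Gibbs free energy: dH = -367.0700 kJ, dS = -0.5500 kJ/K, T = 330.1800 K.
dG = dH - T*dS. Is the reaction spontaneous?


T*dS = 330.1800 * -0.5500 = -181.5990 kJ
dG = -367.0700 + 181.5990 = -185.4710 kJ (spontaneous)

dG = -185.4710 kJ, spontaneous


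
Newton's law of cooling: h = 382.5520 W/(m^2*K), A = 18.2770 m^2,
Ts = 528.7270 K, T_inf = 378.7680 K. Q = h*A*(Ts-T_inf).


dT = 149.9590 K
Q = 382.5520 * 18.2770 * 149.9590 = 1048498.7676 W

1048498.7676 W


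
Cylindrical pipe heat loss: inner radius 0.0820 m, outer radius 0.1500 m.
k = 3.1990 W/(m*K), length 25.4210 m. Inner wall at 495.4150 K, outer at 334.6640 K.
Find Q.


dT = 160.7510 K
ln(ro/ri) = 0.6039
Q = 2*pi*3.1990*25.4210*160.7510 / 0.6039 = 136007.8116 W

136007.8116 W


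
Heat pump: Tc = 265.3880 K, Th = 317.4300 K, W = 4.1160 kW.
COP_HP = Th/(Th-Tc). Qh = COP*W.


COP = 317.4300 / 52.0420 = 6.0995
Qh = 6.0995 * 4.1160 = 25.1055 kW

COP = 6.0995, Qh = 25.1055 kW


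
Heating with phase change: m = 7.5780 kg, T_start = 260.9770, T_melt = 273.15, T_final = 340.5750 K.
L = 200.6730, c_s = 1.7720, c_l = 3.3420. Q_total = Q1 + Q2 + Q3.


Q1 (sensible, solid) = 7.5780 * 1.7720 * 12.1730 = 163.4617 kJ
Q2 (latent) = 7.5780 * 200.6730 = 1520.7000 kJ
Q3 (sensible, liquid) = 7.5780 * 3.3420 * 67.4250 = 1707.5837 kJ
Q_total = 3391.7454 kJ

3391.7454 kJ


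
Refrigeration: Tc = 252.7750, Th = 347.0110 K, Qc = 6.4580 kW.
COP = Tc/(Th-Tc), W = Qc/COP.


COP = 252.7750 / 94.2360 = 2.6824
W = 6.4580 / 2.6824 = 2.4076 kW

COP = 2.6824, W = 2.4076 kW


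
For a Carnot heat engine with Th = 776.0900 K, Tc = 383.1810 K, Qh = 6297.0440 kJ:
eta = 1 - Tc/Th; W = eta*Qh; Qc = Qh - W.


eta = 1 - 383.1810/776.0900 = 0.5063
W = 0.5063 * 6297.0440 = 3187.9876 kJ
Qc = 6297.0440 - 3187.9876 = 3109.0564 kJ

eta = 50.6267%, W = 3187.9876 kJ, Qc = 3109.0564 kJ


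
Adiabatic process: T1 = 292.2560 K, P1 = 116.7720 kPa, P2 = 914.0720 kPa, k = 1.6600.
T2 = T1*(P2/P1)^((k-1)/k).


(k-1)/k = 0.3976
(P2/P1)^exp = 2.2662
T2 = 292.2560 * 2.2662 = 662.3183 K

662.3183 K


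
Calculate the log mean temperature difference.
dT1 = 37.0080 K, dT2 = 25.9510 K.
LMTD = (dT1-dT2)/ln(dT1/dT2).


dT1/dT2 = 1.4261
ln(dT1/dT2) = 0.3549
LMTD = 11.0570 / 0.3549 = 31.1532 K

31.1532 K
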